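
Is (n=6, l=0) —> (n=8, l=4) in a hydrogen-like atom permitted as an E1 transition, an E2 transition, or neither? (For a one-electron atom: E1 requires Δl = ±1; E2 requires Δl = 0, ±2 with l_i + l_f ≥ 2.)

Δl = 4 − 0 = +4; l_i + l_f = 4.
E1 (Δl = ±1): not satisfied.
E2 (Δl = 0,±2, l_i+l_f ≥ 2): not satisfied.

neither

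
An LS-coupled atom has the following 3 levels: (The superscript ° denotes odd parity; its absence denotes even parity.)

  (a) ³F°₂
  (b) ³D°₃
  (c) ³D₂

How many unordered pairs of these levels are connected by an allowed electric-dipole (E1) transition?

(a)–(b): forbidden (parity).
(a)–(c): allowed.
(b)–(c): allowed.
Allowed pairs: 2 of 3.

2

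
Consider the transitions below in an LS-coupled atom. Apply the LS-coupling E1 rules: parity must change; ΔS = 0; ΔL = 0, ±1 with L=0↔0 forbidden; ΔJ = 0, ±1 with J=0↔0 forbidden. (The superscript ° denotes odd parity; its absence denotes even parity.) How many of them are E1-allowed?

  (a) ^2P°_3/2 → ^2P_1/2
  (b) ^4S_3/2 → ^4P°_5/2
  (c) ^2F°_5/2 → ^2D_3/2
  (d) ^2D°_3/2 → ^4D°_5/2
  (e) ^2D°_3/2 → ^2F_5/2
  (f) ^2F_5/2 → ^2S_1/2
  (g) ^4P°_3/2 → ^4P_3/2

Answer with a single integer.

5

(a) allowed
(b) allowed
(c) allowed
(d) forbidden (parity, ΔS fail)
(e) allowed
(f) forbidden (parity, ΔL, ΔJ fail)
(g) allowed
Total allowed: 5 of 7.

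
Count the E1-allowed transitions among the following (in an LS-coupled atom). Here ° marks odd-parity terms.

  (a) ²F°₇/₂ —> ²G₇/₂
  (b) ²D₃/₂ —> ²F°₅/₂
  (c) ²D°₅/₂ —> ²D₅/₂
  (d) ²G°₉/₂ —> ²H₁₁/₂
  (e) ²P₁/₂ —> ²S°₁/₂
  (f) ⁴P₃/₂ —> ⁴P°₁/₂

(a) allowed
(b) allowed
(c) allowed
(d) allowed
(e) allowed
(f) allowed
Total allowed: 6 of 6.

6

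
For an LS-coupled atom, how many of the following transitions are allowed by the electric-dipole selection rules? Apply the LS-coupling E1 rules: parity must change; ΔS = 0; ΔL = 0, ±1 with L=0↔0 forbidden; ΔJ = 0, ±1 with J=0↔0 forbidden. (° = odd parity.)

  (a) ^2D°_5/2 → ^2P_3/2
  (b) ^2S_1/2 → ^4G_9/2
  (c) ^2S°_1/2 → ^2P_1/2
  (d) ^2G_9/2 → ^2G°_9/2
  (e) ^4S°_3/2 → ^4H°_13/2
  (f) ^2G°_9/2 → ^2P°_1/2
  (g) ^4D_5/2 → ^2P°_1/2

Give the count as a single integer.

(a) allowed
(b) forbidden (parity, ΔS, ΔL, ΔJ fail)
(c) allowed
(d) allowed
(e) forbidden (parity, ΔL, ΔJ fail)
(f) forbidden (parity, ΔL, ΔJ fail)
(g) forbidden (ΔS, ΔJ fail)
Total allowed: 3 of 7.

3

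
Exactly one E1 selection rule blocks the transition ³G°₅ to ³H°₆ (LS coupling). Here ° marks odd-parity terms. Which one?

parity

Parity must change: odd → odd — fails.
ΔS = 0: S: 1 → 1 — passes.
ΔL = 0, ±1 (not L=0↔0): L: 4 → 5, ΔL = +1 — passes.
ΔJ = 0, ±1 (not J=0↔0): J: 5 → 6, ΔJ = +1 — passes.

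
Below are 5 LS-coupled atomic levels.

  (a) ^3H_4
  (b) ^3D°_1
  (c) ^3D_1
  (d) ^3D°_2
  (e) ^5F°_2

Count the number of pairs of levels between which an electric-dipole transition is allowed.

2

(a)–(b): forbidden (ΔL, ΔJ).
(a)–(c): forbidden (parity, ΔL, ΔJ).
(a)–(d): forbidden (ΔL, ΔJ).
(a)–(e): forbidden (ΔS, ΔL, ΔJ).
(b)–(c): allowed.
(b)–(d): forbidden (parity).
(b)–(e): forbidden (parity, ΔS).
(c)–(d): allowed.
(c)–(e): forbidden (ΔS).
(d)–(e): forbidden (parity, ΔS).
Allowed pairs: 2 of 10.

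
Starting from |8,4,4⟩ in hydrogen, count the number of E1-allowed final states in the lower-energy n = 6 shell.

4

E1 requires Δl = ±1, so l_f ∈ {3, 5}; with 0 ≤ l_f ≤ n_f−1 = 5, the allowed l_f values are {3, 5}.
For l_f = 3: m_f ∈ {m_i−1, m_i, m_i+1} ∩ [−3, 3] = {3} → 1 state.
For l_f = 5: m_f ∈ {m_i−1, m_i, m_i+1} ∩ [−5, 5] = {3, 4, 5} → 3 states.
Total: 4.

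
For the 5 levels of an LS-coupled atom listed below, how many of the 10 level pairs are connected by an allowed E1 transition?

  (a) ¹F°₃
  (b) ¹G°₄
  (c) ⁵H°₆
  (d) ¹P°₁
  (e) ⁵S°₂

0

(a)–(b): forbidden (parity).
(a)–(c): forbidden (parity, ΔS, ΔL, ΔJ).
(a)–(d): forbidden (parity, ΔL, ΔJ).
(a)–(e): forbidden (parity, ΔS, ΔL).
(b)–(c): forbidden (parity, ΔS, ΔJ).
(b)–(d): forbidden (parity, ΔL, ΔJ).
(b)–(e): forbidden (parity, ΔS, ΔL, ΔJ).
(c)–(d): forbidden (parity, ΔS, ΔL, ΔJ).
(c)–(e): forbidden (parity, ΔL, ΔJ).
(d)–(e): forbidden (parity, ΔS).
Allowed pairs: 0 of 10.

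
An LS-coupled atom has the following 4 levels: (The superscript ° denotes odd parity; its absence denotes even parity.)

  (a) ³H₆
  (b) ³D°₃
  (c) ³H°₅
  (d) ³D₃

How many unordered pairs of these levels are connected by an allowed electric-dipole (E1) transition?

(a)–(b): forbidden (ΔL, ΔJ).
(a)–(c): allowed.
(a)–(d): forbidden (parity, ΔL, ΔJ).
(b)–(c): forbidden (parity, ΔL, ΔJ).
(b)–(d): allowed.
(c)–(d): forbidden (ΔL, ΔJ).
Allowed pairs: 2 of 6.

2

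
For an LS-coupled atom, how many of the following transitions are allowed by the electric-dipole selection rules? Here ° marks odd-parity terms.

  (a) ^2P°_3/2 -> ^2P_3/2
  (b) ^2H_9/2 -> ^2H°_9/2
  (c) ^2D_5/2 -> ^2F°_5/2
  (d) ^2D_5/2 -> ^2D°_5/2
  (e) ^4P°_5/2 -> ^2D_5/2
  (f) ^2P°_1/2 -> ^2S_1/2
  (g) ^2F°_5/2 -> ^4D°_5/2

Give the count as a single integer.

(a) allowed
(b) allowed
(c) allowed
(d) allowed
(e) forbidden (ΔS fails)
(f) allowed
(g) forbidden (parity, ΔS fail)
Total allowed: 5 of 7.

5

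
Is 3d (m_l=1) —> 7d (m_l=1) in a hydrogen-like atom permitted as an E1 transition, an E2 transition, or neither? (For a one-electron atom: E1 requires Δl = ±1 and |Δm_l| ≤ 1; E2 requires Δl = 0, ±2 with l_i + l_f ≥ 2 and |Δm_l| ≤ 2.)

Δl = 2 − 2 = +0; l_i + l_f = 4.
Δm_l = +0.
E1 (Δl = ±1, |Δm_l| ≤ 1): not satisfied.
E2 (Δl = 0,±2, l_i+l_f ≥ 2, |Δm_l| ≤ 2): satisfied.

E2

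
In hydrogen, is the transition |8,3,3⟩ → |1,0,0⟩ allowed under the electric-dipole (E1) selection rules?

forbidden

l: 3 → 0 (Δl = -3). Δl = ±1 fails.
m_l: 3 → 0 (Δm_l = -3). |Δm_l| ≤ 1 fails.
The transition is electric-dipole forbidden.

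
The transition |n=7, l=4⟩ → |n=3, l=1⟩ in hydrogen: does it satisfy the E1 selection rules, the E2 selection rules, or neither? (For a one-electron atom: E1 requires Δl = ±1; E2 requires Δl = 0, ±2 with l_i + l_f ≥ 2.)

neither

Δl = 1 − 4 = -3; l_i + l_f = 5.
E1 (Δl = ±1): not satisfied.
E2 (Δl = 0,±2, l_i+l_f ≥ 2): not satisfied.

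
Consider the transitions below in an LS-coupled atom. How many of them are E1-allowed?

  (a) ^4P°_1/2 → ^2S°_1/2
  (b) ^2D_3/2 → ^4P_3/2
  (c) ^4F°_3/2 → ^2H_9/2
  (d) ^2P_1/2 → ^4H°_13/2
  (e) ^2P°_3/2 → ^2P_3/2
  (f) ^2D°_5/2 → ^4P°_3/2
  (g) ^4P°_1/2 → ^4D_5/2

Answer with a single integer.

1

(a) forbidden (parity, ΔS fail)
(b) forbidden (parity, ΔS fail)
(c) forbidden (ΔS, ΔL, ΔJ fail)
(d) forbidden (ΔS, ΔL, ΔJ fail)
(e) allowed
(f) forbidden (parity, ΔS fail)
(g) forbidden (ΔJ fails)
Total allowed: 1 of 7.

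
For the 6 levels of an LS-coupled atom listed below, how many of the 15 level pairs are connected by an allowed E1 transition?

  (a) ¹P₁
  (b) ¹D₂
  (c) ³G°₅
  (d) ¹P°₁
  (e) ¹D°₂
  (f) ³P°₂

(a)–(b): forbidden (parity).
(a)–(c): forbidden (ΔS, ΔL, ΔJ).
(a)–(d): allowed.
(a)–(e): allowed.
(a)–(f): forbidden (ΔS).
(b)–(c): forbidden (ΔS, ΔL, ΔJ).
(b)–(d): allowed.
(b)–(e): allowed.
(b)–(f): forbidden (ΔS).
(c)–(d): forbidden (parity, ΔS, ΔL, ΔJ).
(c)–(e): forbidden (parity, ΔS, ΔL, ΔJ).
(c)–(f): forbidden (parity, ΔL, ΔJ).
(d)–(e): forbidden (parity).
(d)–(f): forbidden (parity, ΔS).
(e)–(f): forbidden (parity, ΔS).
Allowed pairs: 4 of 15.

4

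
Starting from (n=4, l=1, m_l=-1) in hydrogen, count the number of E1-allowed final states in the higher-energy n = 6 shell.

4

E1 requires Δl = ±1, so l_f ∈ {0, 2}; with 0 ≤ l_f ≤ n_f−1 = 5, the allowed l_f values are {0, 2}.
For l_f = 0: m_f ∈ {m_i−1, m_i, m_i+1} ∩ [−0, 0] = {0} → 1 state.
For l_f = 2: m_f ∈ {m_i−1, m_i, m_i+1} ∩ [−2, 2] = {-2, -1, 0} → 3 states.
Total: 4.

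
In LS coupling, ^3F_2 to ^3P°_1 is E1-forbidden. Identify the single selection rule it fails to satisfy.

Parity must change: even → odd — satisfied.
ΔS = 0: S: 1 → 1 — satisfied.
ΔL = 0, ±1 (not L=0↔0): L: 3 → 1, ΔL = -2 — violated.
ΔJ = 0, ±1 (not J=0↔0): J: 2 → 1, ΔJ = -1 — satisfied.

the ΔL = 0, ±1 rule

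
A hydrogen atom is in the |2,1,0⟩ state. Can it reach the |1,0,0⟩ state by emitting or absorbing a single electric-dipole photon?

Δl = 0 − 1 = -1; the E1 rule Δl = ±1 is ✓.
m_l: 0 → 0 (Δm_l = +0). |Δm_l| ≤ 1 ✓.
All E1 selection rules are satisfied.

allowed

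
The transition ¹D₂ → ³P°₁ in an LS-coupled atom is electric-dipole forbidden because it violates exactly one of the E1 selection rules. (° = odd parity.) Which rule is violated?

ΔS = 0: S: 0 → 1 — fails.
ΔL = 0, ±1 (not L=0↔0): L: 2 → 1, ΔL = -1 — passes.
Parity must change: even → odd — passes.
ΔJ = 0, ±1 (not J=0↔0): J: 2 → 1, ΔJ = -1 — passes.

the ΔS = 0 rule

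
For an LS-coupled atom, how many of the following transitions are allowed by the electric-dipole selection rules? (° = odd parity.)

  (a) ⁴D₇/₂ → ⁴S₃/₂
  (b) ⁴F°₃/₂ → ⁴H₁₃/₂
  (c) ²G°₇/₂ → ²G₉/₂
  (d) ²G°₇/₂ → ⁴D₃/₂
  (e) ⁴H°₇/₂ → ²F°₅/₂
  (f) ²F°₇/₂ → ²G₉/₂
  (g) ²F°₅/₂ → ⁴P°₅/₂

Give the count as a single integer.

2

(a) forbidden (parity, ΔL, ΔJ fail)
(b) forbidden (ΔL, ΔJ fail)
(c) allowed
(d) forbidden (ΔS, ΔL, ΔJ fail)
(e) forbidden (parity, ΔS, ΔL fail)
(f) allowed
(g) forbidden (parity, ΔS, ΔL fail)
Total allowed: 2 of 7.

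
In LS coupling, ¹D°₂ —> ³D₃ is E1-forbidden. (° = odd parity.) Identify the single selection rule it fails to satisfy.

Reading off the term symbols: S 0→1, L 2→2, J 2→3, parity odd→even.
ΔL = 0, ±1 (not L=0↔0): L: 2 → 2, ΔL = +0 — satisfied.
ΔJ = 0, ±1 (not J=0↔0): J: 2 → 3, ΔJ = +1 — satisfied.
ΔS = 0: S: 0 → 1 — violated.
Parity must change: odd → even — satisfied.

the ΔS = 0 rule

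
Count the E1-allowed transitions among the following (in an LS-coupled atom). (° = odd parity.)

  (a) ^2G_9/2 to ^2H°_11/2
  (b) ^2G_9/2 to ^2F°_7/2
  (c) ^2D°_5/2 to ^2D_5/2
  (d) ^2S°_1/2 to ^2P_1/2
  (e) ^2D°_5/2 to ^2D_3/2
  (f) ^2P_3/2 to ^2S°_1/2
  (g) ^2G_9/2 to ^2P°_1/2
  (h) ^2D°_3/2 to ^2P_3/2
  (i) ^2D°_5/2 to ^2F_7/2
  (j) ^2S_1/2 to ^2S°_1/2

8

(a) allowed
(b) allowed
(c) allowed
(d) allowed
(e) allowed
(f) allowed
(g) forbidden (ΔL, ΔJ fail)
(h) allowed
(i) allowed
(j) forbidden (ΔL fails)
Total allowed: 8 of 10.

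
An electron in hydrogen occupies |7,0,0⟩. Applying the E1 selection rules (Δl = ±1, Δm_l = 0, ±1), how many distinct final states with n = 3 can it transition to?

3

E1 requires Δl = ±1, so l_f ∈ {-1, 1}; with 0 ≤ l_f ≤ n_f−1 = 2, the allowed l_f values are {1}.
For l_f = 1: m_f ∈ {m_i−1, m_i, m_i+1} ∩ [−1, 1] = {-1, 0, 1} → 3 states.
Total: 3.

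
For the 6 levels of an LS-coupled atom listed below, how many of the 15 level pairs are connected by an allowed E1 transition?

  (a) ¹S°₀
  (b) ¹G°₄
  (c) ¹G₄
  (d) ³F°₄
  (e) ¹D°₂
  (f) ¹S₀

1

(a)–(b): forbidden (parity, ΔL, ΔJ).
(a)–(c): forbidden (ΔL, ΔJ).
(a)–(d): forbidden (parity, ΔS, ΔL, ΔJ).
(a)–(e): forbidden (parity, ΔL, ΔJ).
(a)–(f): forbidden (ΔL, ΔJ).
(b)–(c): allowed.
(b)–(d): forbidden (parity, ΔS).
(b)–(e): forbidden (parity, ΔL, ΔJ).
(b)–(f): forbidden (ΔL, ΔJ).
(c)–(d): forbidden (ΔS).
(c)–(e): forbidden (ΔL, ΔJ).
(c)–(f): forbidden (parity, ΔL, ΔJ).
(d)–(e): forbidden (parity, ΔS, ΔJ).
(d)–(f): forbidden (ΔS, ΔL, ΔJ).
(e)–(f): forbidden (ΔL, ΔJ).
Allowed pairs: 1 of 15.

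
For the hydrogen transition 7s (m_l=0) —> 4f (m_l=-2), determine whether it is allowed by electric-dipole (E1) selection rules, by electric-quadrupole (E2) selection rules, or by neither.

neither

Δl = 3 − 0 = +3; l_i + l_f = 3.
Δm_l = -2.
E1 (Δl = ±1, |Δm_l| ≤ 1): not satisfied.
E2 (Δl = 0,±2, l_i+l_f ≥ 2, |Δm_l| ≤ 2): not satisfied.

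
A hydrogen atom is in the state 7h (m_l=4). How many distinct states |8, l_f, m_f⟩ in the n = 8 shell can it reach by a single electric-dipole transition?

5

E1 requires Δl = ±1, so l_f ∈ {4, 6}; with 0 ≤ l_f ≤ n_f−1 = 7, the allowed l_f values are {4, 6}.
For l_f = 4: m_f ∈ {m_i−1, m_i, m_i+1} ∩ [−4, 4] = {3, 4} → 2 states.
For l_f = 6: m_f ∈ {m_i−1, m_i, m_i+1} ∩ [−6, 6] = {3, 4, 5} → 3 states.
Total: 5.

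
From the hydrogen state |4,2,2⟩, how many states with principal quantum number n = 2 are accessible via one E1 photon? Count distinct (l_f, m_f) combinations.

1

E1 requires Δl = ±1, so l_f ∈ {1, 3}; with 0 ≤ l_f ≤ n_f−1 = 1, the allowed l_f values are {1}.
For l_f = 1: m_f ∈ {m_i−1, m_i, m_i+1} ∩ [−1, 1] = {1} → 1 state.
Total: 1.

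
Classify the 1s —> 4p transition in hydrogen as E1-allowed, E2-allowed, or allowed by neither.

Δl = 1 − 0 = +1; l_i + l_f = 1.
E1 (Δl = ±1): satisfied.
E2 (Δl = 0,±2, l_i+l_f ≥ 2): not satisfied.

E1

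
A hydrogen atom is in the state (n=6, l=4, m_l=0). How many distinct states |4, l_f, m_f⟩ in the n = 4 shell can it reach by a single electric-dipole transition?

E1 requires Δl = ±1, so l_f ∈ {3, 5}; with 0 ≤ l_f ≤ n_f−1 = 3, the allowed l_f values are {3}.
For l_f = 3: m_f ∈ {m_i−1, m_i, m_i+1} ∩ [−3, 3] = {-1, 0, 1} → 3 states.
Total: 3.

3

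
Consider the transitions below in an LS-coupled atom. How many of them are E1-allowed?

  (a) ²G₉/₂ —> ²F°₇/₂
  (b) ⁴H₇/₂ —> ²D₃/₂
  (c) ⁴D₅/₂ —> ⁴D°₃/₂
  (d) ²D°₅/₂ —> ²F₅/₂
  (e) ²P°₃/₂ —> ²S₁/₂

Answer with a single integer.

(a) allowed
(b) forbidden (parity, ΔS, ΔL, ΔJ fail)
(c) allowed
(d) allowed
(e) allowed
Total allowed: 4 of 5.

4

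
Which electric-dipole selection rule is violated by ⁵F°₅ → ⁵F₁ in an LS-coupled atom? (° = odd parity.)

Reading off the term symbols: S 2→2, L 3→3, J 5→1, parity odd→even.
Parity must change: odd → even — passes.
ΔS = 0: S: 2 → 2 — passes.
ΔL = 0, ±1 (not L=0↔0): L: 3 → 3, ΔL = +0 — passes.
ΔJ = 0, ±1 (not J=0↔0): J: 5 → 1, ΔJ = -4 — fails.

the ΔJ = 0, ±1 rule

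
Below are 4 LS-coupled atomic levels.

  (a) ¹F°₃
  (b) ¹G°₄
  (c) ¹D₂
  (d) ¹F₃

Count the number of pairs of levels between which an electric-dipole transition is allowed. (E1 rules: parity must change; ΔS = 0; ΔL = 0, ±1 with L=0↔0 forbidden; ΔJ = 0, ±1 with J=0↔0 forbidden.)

(a)–(b): forbidden (parity).
(a)–(c): allowed.
(a)–(d): allowed.
(b)–(c): forbidden (ΔL, ΔJ).
(b)–(d): allowed.
(c)–(d): forbidden (parity).
Allowed pairs: 3 of 6.

3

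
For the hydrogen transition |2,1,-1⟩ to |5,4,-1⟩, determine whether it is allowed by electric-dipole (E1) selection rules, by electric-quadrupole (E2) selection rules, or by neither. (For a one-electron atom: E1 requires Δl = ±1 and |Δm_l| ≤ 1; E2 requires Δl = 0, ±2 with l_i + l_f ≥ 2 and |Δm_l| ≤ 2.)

neither

Δl = 4 − 1 = +3; l_i + l_f = 5.
Δm_l = +0.
E1 (Δl = ±1, |Δm_l| ≤ 1): not satisfied.
E2 (Δl = 0,±2, l_i+l_f ≥ 2, |Δm_l| ≤ 2): not satisfied.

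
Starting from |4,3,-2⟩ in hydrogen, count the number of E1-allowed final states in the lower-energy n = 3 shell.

2

E1 requires Δl = ±1, so l_f ∈ {2, 4}; with 0 ≤ l_f ≤ n_f−1 = 2, the allowed l_f values are {2}.
For l_f = 2: m_f ∈ {m_i−1, m_i, m_i+1} ∩ [−2, 2] = {-2, -1} → 2 states.
Total: 2.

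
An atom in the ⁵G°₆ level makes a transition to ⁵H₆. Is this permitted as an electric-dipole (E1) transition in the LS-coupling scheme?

Parity must change: odd → even — passes.
ΔS = 0: S: 2 → 2 — passes.
ΔL = 0, ±1 (not L=0↔0): L: 4 → 5, ΔL = +1 — passes.
ΔJ = 0, ±1 (not J=0↔0): J: 6 → 6, ΔJ = +0 — passes.
All four E1 rules are satisfied.

allowed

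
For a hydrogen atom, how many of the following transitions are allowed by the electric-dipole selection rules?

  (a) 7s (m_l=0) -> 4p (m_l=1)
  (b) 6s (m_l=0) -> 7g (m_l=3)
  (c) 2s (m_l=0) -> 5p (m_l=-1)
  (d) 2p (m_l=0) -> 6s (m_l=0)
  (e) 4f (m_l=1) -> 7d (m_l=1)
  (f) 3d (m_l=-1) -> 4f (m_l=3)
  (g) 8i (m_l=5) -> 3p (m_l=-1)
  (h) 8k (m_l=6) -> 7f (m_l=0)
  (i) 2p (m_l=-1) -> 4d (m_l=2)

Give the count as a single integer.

4

(a) allowed
(b) forbidden — Δl = +4 (E1 requires Δl = ±1); Δm_l = +3 (E1 requires Δm_l = 0, ±1)
(c) allowed
(d) allowed
(e) allowed
(f) forbidden — Δm_l = +4 (E1 requires Δm_l = 0, ±1)
(g) forbidden — Δl = -5 (E1 requires Δl = ±1); Δm_l = -6 (E1 requires Δm_l = 0, ±1)
(h) forbidden — Δl = -4 (E1 requires Δl = ±1); Δm_l = -6 (E1 requires Δm_l = 0, ±1)
(i) forbidden — Δm_l = +3 (E1 requires Δm_l = 0, ±1)
Total allowed: 4 of 9.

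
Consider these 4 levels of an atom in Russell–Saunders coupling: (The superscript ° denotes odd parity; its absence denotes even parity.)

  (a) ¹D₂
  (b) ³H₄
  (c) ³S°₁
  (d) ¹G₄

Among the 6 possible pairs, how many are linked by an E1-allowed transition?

0

(a)–(b): forbidden (parity, ΔS, ΔL, ΔJ).
(a)–(c): forbidden (ΔS, ΔL).
(a)–(d): forbidden (parity, ΔL, ΔJ).
(b)–(c): forbidden (ΔL, ΔJ).
(b)–(d): forbidden (parity, ΔS).
(c)–(d): forbidden (ΔS, ΔL, ΔJ).
Allowed pairs: 0 of 6.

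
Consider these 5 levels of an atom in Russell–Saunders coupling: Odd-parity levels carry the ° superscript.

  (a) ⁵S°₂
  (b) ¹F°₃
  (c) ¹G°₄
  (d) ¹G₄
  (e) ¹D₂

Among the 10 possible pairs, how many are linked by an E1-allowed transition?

(a)–(b): forbidden (parity, ΔS, ΔL).
(a)–(c): forbidden (parity, ΔS, ΔL, ΔJ).
(a)–(d): forbidden (ΔS, ΔL, ΔJ).
(a)–(e): forbidden (ΔS, ΔL).
(b)–(c): forbidden (parity).
(b)–(d): allowed.
(b)–(e): allowed.
(c)–(d): allowed.
(c)–(e): forbidden (ΔL, ΔJ).
(d)–(e): forbidden (parity, ΔL, ΔJ).
Allowed pairs: 3 of 10.

3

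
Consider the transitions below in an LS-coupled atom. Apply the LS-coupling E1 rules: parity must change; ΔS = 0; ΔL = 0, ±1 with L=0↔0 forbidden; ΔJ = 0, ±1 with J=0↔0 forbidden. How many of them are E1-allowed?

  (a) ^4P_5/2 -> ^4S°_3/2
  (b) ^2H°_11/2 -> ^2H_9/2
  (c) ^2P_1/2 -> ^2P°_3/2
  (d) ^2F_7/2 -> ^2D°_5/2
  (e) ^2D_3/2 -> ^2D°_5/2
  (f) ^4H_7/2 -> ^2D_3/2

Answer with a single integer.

(a) allowed
(b) allowed
(c) allowed
(d) allowed
(e) allowed
(f) forbidden (parity, ΔS, ΔL, ΔJ fail)
Total allowed: 5 of 6.

5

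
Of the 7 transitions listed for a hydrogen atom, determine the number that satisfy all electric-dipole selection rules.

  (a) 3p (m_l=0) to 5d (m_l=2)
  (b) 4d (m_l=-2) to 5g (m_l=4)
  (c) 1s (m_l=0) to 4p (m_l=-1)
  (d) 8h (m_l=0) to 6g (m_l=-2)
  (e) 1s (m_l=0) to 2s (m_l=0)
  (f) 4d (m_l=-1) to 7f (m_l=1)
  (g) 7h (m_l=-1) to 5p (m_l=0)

(a) forbidden — Δm_l = +2 (E1 requires Δm_l = 0, ±1)
(b) forbidden — Δl = +2 (E1 requires Δl = ±1); Δm_l = +6 (E1 requires Δm_l = 0, ±1)
(c) allowed
(d) forbidden — Δm_l = -2 (E1 requires Δm_l = 0, ±1)
(e) forbidden — Δl = +0 (E1 requires Δl = ±1)
(f) forbidden — Δm_l = +2 (E1 requires Δm_l = 0, ±1)
(g) forbidden — Δl = -4 (E1 requires Δl = ±1)
Total allowed: 1 of 7.

1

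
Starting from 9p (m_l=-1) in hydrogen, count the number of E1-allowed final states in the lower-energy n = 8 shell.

4

E1 requires Δl = ±1, so l_f ∈ {0, 2}; with 0 ≤ l_f ≤ n_f−1 = 7, the allowed l_f values are {0, 2}.
For l_f = 0: m_f ∈ {m_i−1, m_i, m_i+1} ∩ [−0, 0] = {0} → 1 state.
For l_f = 2: m_f ∈ {m_i−1, m_i, m_i+1} ∩ [−2, 2] = {-2, -1, 0} → 3 states.
Total: 4.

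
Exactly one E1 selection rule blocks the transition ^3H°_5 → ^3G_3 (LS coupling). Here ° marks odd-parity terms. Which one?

the ΔJ = 0, ±1 rule

Parity must change: odd → even — satisfied.
ΔS = 0: S: 1 → 1 — satisfied.
ΔL = 0, ±1 (not L=0↔0): L: 5 → 4, ΔL = -1 — satisfied.
ΔJ = 0, ±1 (not J=0↔0): J: 5 → 3, ΔJ = -2 — violated.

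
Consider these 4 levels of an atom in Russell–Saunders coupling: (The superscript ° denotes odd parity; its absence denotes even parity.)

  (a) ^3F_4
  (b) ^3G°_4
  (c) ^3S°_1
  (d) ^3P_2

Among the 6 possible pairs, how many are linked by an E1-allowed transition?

2

(a)–(b): allowed.
(a)–(c): forbidden (ΔL, ΔJ).
(a)–(d): forbidden (parity, ΔL, ΔJ).
(b)–(c): forbidden (parity, ΔL, ΔJ).
(b)–(d): forbidden (ΔL, ΔJ).
(c)–(d): allowed.
Allowed pairs: 2 of 6.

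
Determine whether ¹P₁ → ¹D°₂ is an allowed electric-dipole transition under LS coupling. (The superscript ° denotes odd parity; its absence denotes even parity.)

ΔS = 0: S: 0 → 0 — passes.
ΔJ = 0, ±1 (not J=0↔0): J: 1 → 2, ΔJ = +1 — passes.
ΔL = 0, ±1 (not L=0↔0): L: 1 → 2, ΔL = +1 — passes.
Parity must change: even → odd — passes.
All four E1 rules are satisfied.

allowed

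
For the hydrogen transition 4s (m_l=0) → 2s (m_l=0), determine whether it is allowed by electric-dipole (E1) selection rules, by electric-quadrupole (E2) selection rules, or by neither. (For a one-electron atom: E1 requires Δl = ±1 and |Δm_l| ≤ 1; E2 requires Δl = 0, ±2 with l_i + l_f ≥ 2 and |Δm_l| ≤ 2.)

neither

Δl = 0 − 0 = +0; l_i + l_f = 0.
Δm_l = +0.
E1 (Δl = ±1, |Δm_l| ≤ 1): not satisfied.
E2 (Δl = 0,±2, l_i+l_f ≥ 2, |Δm_l| ≤ 2): not satisfied.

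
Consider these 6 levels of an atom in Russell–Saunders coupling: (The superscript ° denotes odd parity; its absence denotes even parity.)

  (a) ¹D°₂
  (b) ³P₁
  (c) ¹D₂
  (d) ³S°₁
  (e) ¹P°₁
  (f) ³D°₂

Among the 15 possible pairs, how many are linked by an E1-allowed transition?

4

(a)–(b): forbidden (ΔS).
(a)–(c): allowed.
(a)–(d): forbidden (parity, ΔS, ΔL).
(a)–(e): forbidden (parity).
(a)–(f): forbidden (parity, ΔS).
(b)–(c): forbidden (parity, ΔS).
(b)–(d): allowed.
(b)–(e): forbidden (ΔS).
(b)–(f): allowed.
(c)–(d): forbidden (ΔS, ΔL).
(c)–(e): allowed.
(c)–(f): forbidden (ΔS).
(d)–(e): forbidden (parity, ΔS).
(d)–(f): forbidden (parity, ΔL).
(e)–(f): forbidden (parity, ΔS).
Allowed pairs: 4 of 15.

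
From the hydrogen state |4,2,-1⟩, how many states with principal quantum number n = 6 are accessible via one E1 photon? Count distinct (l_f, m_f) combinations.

E1 requires Δl = ±1, so l_f ∈ {1, 3}; with 0 ≤ l_f ≤ n_f−1 = 5, the allowed l_f values are {1, 3}.
For l_f = 1: m_f ∈ {m_i−1, m_i, m_i+1} ∩ [−1, 1] = {-1, 0} → 2 states.
For l_f = 3: m_f ∈ {m_i−1, m_i, m_i+1} ∩ [−3, 3] = {-2, -1, 0} → 3 states.
Total: 5.

5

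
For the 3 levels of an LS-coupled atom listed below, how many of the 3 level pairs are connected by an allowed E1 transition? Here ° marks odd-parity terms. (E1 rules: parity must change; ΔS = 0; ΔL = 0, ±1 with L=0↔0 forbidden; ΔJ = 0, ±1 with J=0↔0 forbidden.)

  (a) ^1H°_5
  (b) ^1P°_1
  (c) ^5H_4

0

(a)–(b): forbidden (parity, ΔL, ΔJ).
(a)–(c): forbidden (ΔS).
(b)–(c): forbidden (ΔS, ΔL, ΔJ).
Allowed pairs: 0 of 3.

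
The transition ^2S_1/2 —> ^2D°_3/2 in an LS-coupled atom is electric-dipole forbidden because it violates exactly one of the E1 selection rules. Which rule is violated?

the ΔL = 0, ±1 rule

ΔJ = 0, ±1 (not J=0↔0): J: 1/2 → 3/2, ΔJ = +1 — passes.
Parity must change: even → odd — passes.
ΔS = 0: S: 1/2 → 1/2 — passes.
ΔL = 0, ±1 (not L=0↔0): L: 0 → 2, ΔL = +2 — fails.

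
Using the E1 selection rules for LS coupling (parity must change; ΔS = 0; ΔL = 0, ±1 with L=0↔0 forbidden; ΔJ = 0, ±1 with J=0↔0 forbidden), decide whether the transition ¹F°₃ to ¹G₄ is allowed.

allowed

ΔS = 0: S: 0 → 0 — passes.
ΔL = 0, ±1 (not L=0↔0): L: 3 → 4, ΔL = +1 — passes.
Parity must change: odd → even — passes.
ΔJ = 0, ±1 (not J=0↔0): J: 3 → 4, ΔJ = +1 — passes.
All four E1 rules are satisfied.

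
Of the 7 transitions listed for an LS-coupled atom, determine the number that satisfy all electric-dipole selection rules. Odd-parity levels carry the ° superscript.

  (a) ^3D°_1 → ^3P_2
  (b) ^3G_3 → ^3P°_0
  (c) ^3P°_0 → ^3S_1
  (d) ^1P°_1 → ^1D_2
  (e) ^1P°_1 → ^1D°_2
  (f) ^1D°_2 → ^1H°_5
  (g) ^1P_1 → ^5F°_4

(a) allowed
(b) forbidden (ΔL, ΔJ fail)
(c) allowed
(d) allowed
(e) forbidden (parity fails)
(f) forbidden (parity, ΔL, ΔJ fail)
(g) forbidden (ΔS, ΔL, ΔJ fail)
Total allowed: 3 of 7.

3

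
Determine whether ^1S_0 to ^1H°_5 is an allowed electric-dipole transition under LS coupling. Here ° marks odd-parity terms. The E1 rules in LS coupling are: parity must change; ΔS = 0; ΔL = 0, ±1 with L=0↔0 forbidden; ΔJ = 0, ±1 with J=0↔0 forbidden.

Initial level: S=0, L=0, J=0, parity even. Final level: S=0, L=5, J=5, parity odd.
Parity must change: even → odd — satisfied.
ΔS = 0: S: 0 → 0 — satisfied.
ΔL = 0, ±1 (not L=0↔0): L: 0 → 5, ΔL = +5 — violated.
ΔJ = 0, ±1 (not J=0↔0): J: 0 → 5, ΔJ = +5 — violated.
Rule(s) violated: ΔL, ΔJ.

forbidden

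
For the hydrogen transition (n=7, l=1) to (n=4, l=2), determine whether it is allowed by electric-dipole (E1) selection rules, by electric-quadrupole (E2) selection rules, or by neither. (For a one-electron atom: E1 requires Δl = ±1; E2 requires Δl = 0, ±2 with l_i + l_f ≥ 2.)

Δl = 2 − 1 = +1; l_i + l_f = 3.
E1 (Δl = ±1): satisfied.
E2 (Δl = 0,±2, l_i+l_f ≥ 2): not satisfied.

E1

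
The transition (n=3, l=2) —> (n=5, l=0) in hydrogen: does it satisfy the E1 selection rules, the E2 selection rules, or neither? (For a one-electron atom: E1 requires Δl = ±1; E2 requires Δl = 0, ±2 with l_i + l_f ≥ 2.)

Δl = 0 − 2 = -2; l_i + l_f = 2.
E1 (Δl = ±1): not satisfied.
E2 (Δl = 0,±2, l_i+l_f ≥ 2): satisfied.

E2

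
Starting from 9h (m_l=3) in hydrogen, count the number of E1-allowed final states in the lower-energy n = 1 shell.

E1 requires l_f ∈ {4, 6}, but neither lies in [0, 0], so no final state is reachable.
Total: 0.

0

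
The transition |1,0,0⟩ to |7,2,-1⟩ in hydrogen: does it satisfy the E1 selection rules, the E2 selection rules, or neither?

E2

Δl = 2 − 0 = +2; l_i + l_f = 2.
Δm_l = -1.
E1 (Δl = ±1, |Δm_l| ≤ 1): not satisfied.
E2 (Δl = 0,±2, l_i+l_f ≥ 2, |Δm_l| ≤ 2): satisfied.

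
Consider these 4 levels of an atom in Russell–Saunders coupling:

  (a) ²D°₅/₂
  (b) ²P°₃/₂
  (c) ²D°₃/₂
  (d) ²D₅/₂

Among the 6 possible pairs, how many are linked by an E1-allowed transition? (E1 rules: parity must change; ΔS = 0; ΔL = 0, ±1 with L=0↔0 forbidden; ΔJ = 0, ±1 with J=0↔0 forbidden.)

3

(a)–(b): forbidden (parity).
(a)–(c): forbidden (parity).
(a)–(d): allowed.
(b)–(c): forbidden (parity).
(b)–(d): allowed.
(c)–(d): allowed.
Allowed pairs: 3 of 6.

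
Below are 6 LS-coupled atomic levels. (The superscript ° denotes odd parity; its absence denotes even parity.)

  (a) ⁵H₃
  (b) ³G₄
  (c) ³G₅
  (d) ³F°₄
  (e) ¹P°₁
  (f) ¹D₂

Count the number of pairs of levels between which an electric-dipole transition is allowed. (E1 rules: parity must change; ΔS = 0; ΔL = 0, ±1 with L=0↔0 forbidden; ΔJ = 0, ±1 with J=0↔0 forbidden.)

3

(a)–(b): forbidden (parity, ΔS).
(a)–(c): forbidden (parity, ΔS, ΔJ).
(a)–(d): forbidden (ΔS, ΔL).
(a)–(e): forbidden (ΔS, ΔL, ΔJ).
(a)–(f): forbidden (parity, ΔS, ΔL).
(b)–(c): forbidden (parity).
(b)–(d): allowed.
(b)–(e): forbidden (ΔS, ΔL, ΔJ).
(b)–(f): forbidden (parity, ΔS, ΔL, ΔJ).
(c)–(d): allowed.
(c)–(e): forbidden (ΔS, ΔL, ΔJ).
(c)–(f): forbidden (parity, ΔS, ΔL, ΔJ).
(d)–(e): forbidden (parity, ΔS, ΔL, ΔJ).
(d)–(f): forbidden (ΔS, ΔJ).
(e)–(f): allowed.
Allowed pairs: 3 of 15.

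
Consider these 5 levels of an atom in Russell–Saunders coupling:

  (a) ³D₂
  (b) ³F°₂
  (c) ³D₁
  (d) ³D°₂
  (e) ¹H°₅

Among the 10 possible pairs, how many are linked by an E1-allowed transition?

4

(a)–(b): allowed.
(a)–(c): forbidden (parity).
(a)–(d): allowed.
(a)–(e): forbidden (ΔS, ΔL, ΔJ).
(b)–(c): allowed.
(b)–(d): forbidden (parity).
(b)–(e): forbidden (parity, ΔS, ΔL, ΔJ).
(c)–(d): allowed.
(c)–(e): forbidden (ΔS, ΔL, ΔJ).
(d)–(e): forbidden (parity, ΔS, ΔL, ΔJ).
Allowed pairs: 4 of 10.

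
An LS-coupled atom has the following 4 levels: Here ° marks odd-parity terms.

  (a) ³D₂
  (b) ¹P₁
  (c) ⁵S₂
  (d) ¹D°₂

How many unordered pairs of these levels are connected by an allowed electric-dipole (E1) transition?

(a)–(b): forbidden (parity, ΔS).
(a)–(c): forbidden (parity, ΔS, ΔL).
(a)–(d): forbidden (ΔS).
(b)–(c): forbidden (parity, ΔS).
(b)–(d): allowed.
(c)–(d): forbidden (ΔS, ΔL).
Allowed pairs: 1 of 6.

1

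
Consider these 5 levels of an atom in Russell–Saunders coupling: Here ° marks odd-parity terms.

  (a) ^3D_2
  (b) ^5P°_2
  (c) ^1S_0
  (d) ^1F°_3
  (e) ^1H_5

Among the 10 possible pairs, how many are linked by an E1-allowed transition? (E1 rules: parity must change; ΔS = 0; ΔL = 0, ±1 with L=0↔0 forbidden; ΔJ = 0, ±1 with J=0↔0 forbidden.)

(a)–(b): forbidden (ΔS).
(a)–(c): forbidden (parity, ΔS, ΔL, ΔJ).
(a)–(d): forbidden (ΔS).
(a)–(e): forbidden (parity, ΔS, ΔL, ΔJ).
(b)–(c): forbidden (ΔS, ΔJ).
(b)–(d): forbidden (parity, ΔS, ΔL).
(b)–(e): forbidden (ΔS, ΔL, ΔJ).
(c)–(d): forbidden (ΔL, ΔJ).
(c)–(e): forbidden (parity, ΔL, ΔJ).
(d)–(e): forbidden (ΔL, ΔJ).
Allowed pairs: 0 of 10.

0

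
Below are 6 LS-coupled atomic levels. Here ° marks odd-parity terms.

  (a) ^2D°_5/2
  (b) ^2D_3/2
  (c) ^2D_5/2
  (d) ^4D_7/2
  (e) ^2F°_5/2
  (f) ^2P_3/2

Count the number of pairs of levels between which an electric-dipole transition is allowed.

5

(a)–(b): allowed.
(a)–(c): allowed.
(a)–(d): forbidden (ΔS).
(a)–(e): forbidden (parity).
(a)–(f): allowed.
(b)–(c): forbidden (parity).
(b)–(d): forbidden (parity, ΔS, ΔJ).
(b)–(e): allowed.
(b)–(f): forbidden (parity).
(c)–(d): forbidden (parity, ΔS).
(c)–(e): allowed.
(c)–(f): forbidden (parity).
(d)–(e): forbidden (ΔS).
(d)–(f): forbidden (parity, ΔS, ΔJ).
(e)–(f): forbidden (ΔL).
Allowed pairs: 5 of 15.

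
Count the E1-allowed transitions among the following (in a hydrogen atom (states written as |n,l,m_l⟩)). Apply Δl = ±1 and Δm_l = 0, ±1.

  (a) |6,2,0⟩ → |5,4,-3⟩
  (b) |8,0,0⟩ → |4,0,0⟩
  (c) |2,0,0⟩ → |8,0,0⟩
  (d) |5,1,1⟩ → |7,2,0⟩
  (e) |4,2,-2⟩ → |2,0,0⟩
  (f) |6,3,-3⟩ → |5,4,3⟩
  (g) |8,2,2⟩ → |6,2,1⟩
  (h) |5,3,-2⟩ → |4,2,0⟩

1

(a) forbidden — Δl = +2 (E1 requires Δl = ±1); Δm_l = -3 (E1 requires Δm_l = 0, ±1)
(b) forbidden — Δl = +0 (E1 requires Δl = ±1)
(c) forbidden — Δl = +0 (E1 requires Δl = ±1)
(d) allowed
(e) forbidden — Δl = -2 (E1 requires Δl = ±1); Δm_l = +2 (E1 requires Δm_l = 0, ±1)
(f) forbidden — Δm_l = +6 (E1 requires Δm_l = 0, ±1)
(g) forbidden — Δl = +0 (E1 requires Δl = ±1)
(h) forbidden — Δm_l = +2 (E1 requires Δm_l = 0, ±1)
Total allowed: 1 of 8.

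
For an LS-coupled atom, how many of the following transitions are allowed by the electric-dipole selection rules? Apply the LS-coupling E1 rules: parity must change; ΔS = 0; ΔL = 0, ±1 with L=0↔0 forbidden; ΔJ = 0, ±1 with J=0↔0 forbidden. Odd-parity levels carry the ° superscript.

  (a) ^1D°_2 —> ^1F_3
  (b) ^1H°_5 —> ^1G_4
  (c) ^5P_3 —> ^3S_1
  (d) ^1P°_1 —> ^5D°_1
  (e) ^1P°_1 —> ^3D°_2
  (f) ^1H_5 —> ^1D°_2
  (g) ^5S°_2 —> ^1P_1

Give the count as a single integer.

2

(a) allowed
(b) allowed
(c) forbidden (parity, ΔS, ΔJ fail)
(d) forbidden (parity, ΔS fail)
(e) forbidden (parity, ΔS fail)
(f) forbidden (ΔL, ΔJ fail)
(g) forbidden (ΔS fails)
Total allowed: 2 of 7.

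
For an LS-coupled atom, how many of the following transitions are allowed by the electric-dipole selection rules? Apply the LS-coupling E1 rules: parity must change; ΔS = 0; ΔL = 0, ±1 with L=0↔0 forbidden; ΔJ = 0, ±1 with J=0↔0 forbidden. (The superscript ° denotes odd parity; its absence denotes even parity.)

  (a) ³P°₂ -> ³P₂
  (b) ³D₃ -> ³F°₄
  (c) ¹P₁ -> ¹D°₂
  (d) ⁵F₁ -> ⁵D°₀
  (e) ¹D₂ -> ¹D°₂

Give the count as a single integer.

(a) allowed
(b) allowed
(c) allowed
(d) allowed
(e) allowed
Total allowed: 5 of 5.

5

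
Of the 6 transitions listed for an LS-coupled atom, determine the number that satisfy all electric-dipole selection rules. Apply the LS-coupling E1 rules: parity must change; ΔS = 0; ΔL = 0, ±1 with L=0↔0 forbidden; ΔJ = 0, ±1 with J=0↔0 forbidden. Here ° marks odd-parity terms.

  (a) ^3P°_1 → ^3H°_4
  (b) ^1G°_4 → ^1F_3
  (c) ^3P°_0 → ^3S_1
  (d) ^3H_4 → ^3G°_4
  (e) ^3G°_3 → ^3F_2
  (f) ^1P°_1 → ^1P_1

5

(a) forbidden (parity, ΔL, ΔJ fail)
(b) allowed
(c) allowed
(d) allowed
(e) allowed
(f) allowed
Total allowed: 5 of 6.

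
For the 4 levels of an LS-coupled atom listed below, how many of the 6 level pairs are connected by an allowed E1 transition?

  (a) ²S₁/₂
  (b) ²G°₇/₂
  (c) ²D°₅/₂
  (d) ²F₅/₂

2

(a)–(b): forbidden (ΔL, ΔJ).
(a)–(c): forbidden (ΔL, ΔJ).
(a)–(d): forbidden (parity, ΔL, ΔJ).
(b)–(c): forbidden (parity, ΔL).
(b)–(d): allowed.
(c)–(d): allowed.
Allowed pairs: 2 of 6.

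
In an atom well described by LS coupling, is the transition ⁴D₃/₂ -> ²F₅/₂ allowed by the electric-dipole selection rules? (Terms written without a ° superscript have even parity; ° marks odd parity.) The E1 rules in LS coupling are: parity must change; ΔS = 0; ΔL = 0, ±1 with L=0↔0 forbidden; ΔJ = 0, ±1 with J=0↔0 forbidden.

forbidden

Reading off the term symbols: S 3/2→1/2, L 2→3, J 3/2→5/2, parity even→even.
Parity must change: even → even — fails.
ΔS = 0: S: 3/2 → 1/2 — fails.
ΔL = 0, ±1 (not L=0↔0): L: 2 → 3, ΔL = +1 — ok.
ΔJ = 0, ±1 (not J=0↔0): J: 3/2 → 5/2, ΔJ = +1 — ok.
Rule(s) violated: parity, ΔS.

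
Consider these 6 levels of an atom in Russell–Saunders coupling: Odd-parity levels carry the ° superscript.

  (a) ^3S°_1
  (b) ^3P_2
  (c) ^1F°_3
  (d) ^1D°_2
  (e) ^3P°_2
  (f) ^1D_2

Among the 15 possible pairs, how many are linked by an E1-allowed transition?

(a)–(b): allowed.
(a)–(c): forbidden (parity, ΔS, ΔL, ΔJ).
(a)–(d): forbidden (parity, ΔS, ΔL).
(a)–(e): forbidden (parity).
(a)–(f): forbidden (ΔS, ΔL).
(b)–(c): forbidden (ΔS, ΔL).
(b)–(d): forbidden (ΔS).
(b)–(e): allowed.
(b)–(f): forbidden (parity, ΔS).
(c)–(d): forbidden (parity).
(c)–(e): forbidden (parity, ΔS, ΔL).
(c)–(f): allowed.
(d)–(e): forbidden (parity, ΔS).
(d)–(f): allowed.
(e)–(f): forbidden (ΔS).
Allowed pairs: 4 of 15.

4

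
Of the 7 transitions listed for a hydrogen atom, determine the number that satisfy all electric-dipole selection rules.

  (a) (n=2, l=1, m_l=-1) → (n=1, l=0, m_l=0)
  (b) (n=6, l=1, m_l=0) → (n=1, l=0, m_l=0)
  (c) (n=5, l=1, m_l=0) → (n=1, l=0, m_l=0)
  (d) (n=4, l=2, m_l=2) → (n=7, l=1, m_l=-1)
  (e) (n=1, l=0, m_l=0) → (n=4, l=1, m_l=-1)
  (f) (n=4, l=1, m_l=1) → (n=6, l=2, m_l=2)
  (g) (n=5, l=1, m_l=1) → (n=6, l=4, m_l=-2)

(a) allowed
(b) allowed
(c) allowed
(d) forbidden — Δm_l = -3 (E1 requires Δm_l = 0, ±1)
(e) allowed
(f) allowed
(g) forbidden — Δl = +3 (E1 requires Δl = ±1); Δm_l = -3 (E1 requires Δm_l = 0, ±1)
Total allowed: 5 of 7.

5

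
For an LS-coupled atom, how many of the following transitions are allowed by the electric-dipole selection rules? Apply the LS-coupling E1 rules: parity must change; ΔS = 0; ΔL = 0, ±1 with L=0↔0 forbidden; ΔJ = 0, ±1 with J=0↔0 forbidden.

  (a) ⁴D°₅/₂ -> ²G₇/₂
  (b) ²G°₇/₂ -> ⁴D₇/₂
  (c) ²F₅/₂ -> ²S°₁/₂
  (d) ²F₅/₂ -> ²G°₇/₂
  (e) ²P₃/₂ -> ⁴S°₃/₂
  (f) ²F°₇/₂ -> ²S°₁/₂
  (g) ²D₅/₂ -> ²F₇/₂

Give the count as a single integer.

1

(a) forbidden (ΔS, ΔL fail)
(b) forbidden (ΔS, ΔL fail)
(c) forbidden (ΔL, ΔJ fail)
(d) allowed
(e) forbidden (ΔS fails)
(f) forbidden (parity, ΔL, ΔJ fail)
(g) forbidden (parity fails)
Total allowed: 1 of 7.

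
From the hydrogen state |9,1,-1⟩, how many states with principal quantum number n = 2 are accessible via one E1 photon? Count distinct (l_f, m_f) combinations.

1

E1 requires Δl = ±1, so l_f ∈ {0, 2}; with 0 ≤ l_f ≤ n_f−1 = 1, the allowed l_f values are {0}.
For l_f = 0: m_f ∈ {m_i−1, m_i, m_i+1} ∩ [−0, 0] = {0} → 1 state.
Total: 1.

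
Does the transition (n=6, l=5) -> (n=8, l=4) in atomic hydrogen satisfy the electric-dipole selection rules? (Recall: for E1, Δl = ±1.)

allowed

Initial l = 5, final l = 4, so Δl = -1. E1 requires Δl = ±1: satisfied.
All E1 selection rules are satisfied.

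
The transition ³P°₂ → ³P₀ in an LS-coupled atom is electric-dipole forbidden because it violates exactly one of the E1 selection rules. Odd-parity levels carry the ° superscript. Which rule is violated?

Parity must change: odd → even — ✓.
ΔL = 0, ±1 (not L=0↔0): L: 1 → 1, ΔL = +0 — ✓.
ΔJ = 0, ±1 (not J=0↔0): J: 2 → 0, ΔJ = -2 — ✗.
ΔS = 0: S: 1 → 1 — ✓.

the ΔJ = 0, ±1 rule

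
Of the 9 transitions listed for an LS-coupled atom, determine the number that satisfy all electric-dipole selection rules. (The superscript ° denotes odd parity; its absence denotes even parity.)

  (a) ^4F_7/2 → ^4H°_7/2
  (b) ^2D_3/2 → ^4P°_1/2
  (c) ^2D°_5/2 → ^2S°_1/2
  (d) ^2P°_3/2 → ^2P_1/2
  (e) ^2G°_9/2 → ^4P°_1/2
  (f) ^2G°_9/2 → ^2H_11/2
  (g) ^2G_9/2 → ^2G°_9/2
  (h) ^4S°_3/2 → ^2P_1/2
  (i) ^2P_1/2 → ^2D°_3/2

(a) forbidden (ΔL fails)
(b) forbidden (ΔS fails)
(c) forbidden (parity, ΔL, ΔJ fail)
(d) allowed
(e) forbidden (parity, ΔS, ΔL, ΔJ fail)
(f) allowed
(g) allowed
(h) forbidden (ΔS fails)
(i) allowed
Total allowed: 4 of 9.

4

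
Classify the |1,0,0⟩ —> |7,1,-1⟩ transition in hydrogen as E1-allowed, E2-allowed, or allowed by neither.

E1

Δl = 1 − 0 = +1; l_i + l_f = 1.
Δm_l = -1.
E1 (Δl = ±1, |Δm_l| ≤ 1): satisfied.
E2 (Δl = 0,±2, l_i+l_f ≥ 2, |Δm_l| ≤ 2): not satisfied.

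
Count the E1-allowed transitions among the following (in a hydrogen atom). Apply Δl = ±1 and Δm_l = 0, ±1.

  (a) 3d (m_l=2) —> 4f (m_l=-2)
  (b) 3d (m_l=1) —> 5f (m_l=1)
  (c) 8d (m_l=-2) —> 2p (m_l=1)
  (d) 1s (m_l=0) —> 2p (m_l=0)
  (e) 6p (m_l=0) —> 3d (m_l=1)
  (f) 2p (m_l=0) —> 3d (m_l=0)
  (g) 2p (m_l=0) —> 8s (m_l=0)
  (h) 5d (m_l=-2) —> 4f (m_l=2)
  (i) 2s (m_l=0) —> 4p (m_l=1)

(a) forbidden — Δm_l = -4 (E1 requires Δm_l = 0, ±1)
(b) allowed
(c) forbidden — Δm_l = +3 (E1 requires Δm_l = 0, ±1)
(d) allowed
(e) allowed
(f) allowed
(g) allowed
(h) forbidden — Δm_l = +4 (E1 requires Δm_l = 0, ±1)
(i) allowed
Total allowed: 6 of 9.

6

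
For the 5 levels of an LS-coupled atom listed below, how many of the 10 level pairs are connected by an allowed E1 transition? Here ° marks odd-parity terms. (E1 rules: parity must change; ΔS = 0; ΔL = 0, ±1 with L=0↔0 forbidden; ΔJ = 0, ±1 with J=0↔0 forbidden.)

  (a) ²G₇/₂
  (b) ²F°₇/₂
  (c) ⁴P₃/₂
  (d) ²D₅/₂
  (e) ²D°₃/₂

3

(a)–(b): allowed.
(a)–(c): forbidden (parity, ΔS, ΔL, ΔJ).
(a)–(d): forbidden (parity, ΔL).
(a)–(e): forbidden (ΔL, ΔJ).
(b)–(c): forbidden (ΔS, ΔL, ΔJ).
(b)–(d): allowed.
(b)–(e): forbidden (parity, ΔJ).
(c)–(d): forbidden (parity, ΔS).
(c)–(e): forbidden (ΔS).
(d)–(e): allowed.
Allowed pairs: 3 of 10.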